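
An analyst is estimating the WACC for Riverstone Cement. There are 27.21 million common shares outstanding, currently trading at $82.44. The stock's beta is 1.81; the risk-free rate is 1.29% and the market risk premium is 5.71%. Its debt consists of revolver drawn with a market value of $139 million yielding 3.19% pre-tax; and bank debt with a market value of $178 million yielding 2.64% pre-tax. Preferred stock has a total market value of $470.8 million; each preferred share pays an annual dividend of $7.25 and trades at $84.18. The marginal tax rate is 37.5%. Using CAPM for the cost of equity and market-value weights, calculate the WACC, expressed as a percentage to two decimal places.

Cost of equity via CAPM: Re = 1.29% + 1.81 × 5.71% = 11.6251%.
Cost of preferred: Rp = 7.25 / 84.18 = 8.6125%.
Market value of equity E = 82.44 × 27.21m = 2243.1924m.
Total capital V = 2243.1924 + 470.8 + 139 + 178 = 3030.9924.
Equity: weight = 2243.1924/3030.9924 = 0.7401; cost = 11.6251%.
Preferred: weight = 470.8/3030.9924 = 0.1553; cost = 8.6125%.
Revolver drawn: weight = 139/3030.9924 = 0.0459; after-tax cost = 3.19% × (1 − 37.5%) = 1.9937%.
Bank debt: weight = 178/3030.9924 = 0.0587; after-tax cost = 2.64% × (1 − 37.5%) = 1.6500%.
WACC = 0.7401 × 11.6251% + 0.1553 × 8.6125% + 0.0459 × 1.9937% + 0.0587 × 1.6500% = 10.1297%.

10.13%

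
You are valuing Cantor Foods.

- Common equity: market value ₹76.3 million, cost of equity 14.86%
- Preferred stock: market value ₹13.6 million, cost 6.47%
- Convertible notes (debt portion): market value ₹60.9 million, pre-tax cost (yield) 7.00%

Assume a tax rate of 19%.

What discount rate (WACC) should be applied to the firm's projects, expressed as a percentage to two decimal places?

Total capital V = 76.3 + 13.6 + 60.9 = 150.8.
Equity: weight = 76.3/150.8 = 0.5060; cost = 14.86%.
Preferred: weight = 13.6/150.8 = 0.0902; cost = 6.47%.
Convertible notes (debt portion): weight = 60.9/150.8 = 0.4038; after-tax cost = 7% × (1 − 19%) = 5.6700%.
WACC = 0.5060 × 14.8600% + 0.0902 × 6.4700% + 0.4038 × 5.6700% = 10.3920%.

10.39%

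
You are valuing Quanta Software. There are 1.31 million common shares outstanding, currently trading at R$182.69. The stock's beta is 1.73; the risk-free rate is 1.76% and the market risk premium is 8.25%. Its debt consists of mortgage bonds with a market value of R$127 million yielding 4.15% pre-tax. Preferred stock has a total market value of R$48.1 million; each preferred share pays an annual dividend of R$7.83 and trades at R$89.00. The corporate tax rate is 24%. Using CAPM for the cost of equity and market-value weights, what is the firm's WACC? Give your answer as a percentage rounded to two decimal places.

Cost of equity via CAPM: Re = 1.76% + 1.73 × 8.25% = 16.0325%.
Cost of preferred: Rp = 7.83 / 89.0 = 8.7978%.
Market value of equity E = 182.69 × 1.31m = 239.3239m.
Total capital V = 239.3239 + 48.1 + 127 = 414.4239.
Equity: weight = 239.3239/414.4239 = 0.5775; cost = 16.0325%.
Preferred: weight = 48.1/414.4239 = 0.1161; cost = 8.7978%.
Mortgage bonds: weight = 127/414.4239 = 0.3064; after-tax cost = 4.15% × (1 − 24%) = 3.1540%.
WACC = 0.5775 × 16.0325% + 0.1161 × 8.7978% + 0.3064 × 3.1540% = 11.2462%.

11.25%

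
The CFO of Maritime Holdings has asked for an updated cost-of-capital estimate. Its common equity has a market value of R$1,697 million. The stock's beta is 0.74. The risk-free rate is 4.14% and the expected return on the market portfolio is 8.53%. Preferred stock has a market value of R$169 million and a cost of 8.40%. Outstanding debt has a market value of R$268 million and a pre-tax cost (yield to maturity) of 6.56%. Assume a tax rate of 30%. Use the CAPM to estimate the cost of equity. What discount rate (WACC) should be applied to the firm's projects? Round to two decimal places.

Market risk premium = 8.53% − 4.14% = 4.39%.
Cost of equity via CAPM: Re = 4.14% + 0.74 × 4.39% = 7.3886%.
Total capital V = 1697 + 169 + 268 = 2134.
Equity: weight = 1697/2134 = 0.7952; cost = 7.3886%.
Preferred: weight = 169/2134 = 0.0792; cost = 8.4%.
Debt: weight = 268/2134 = 0.1256; after-tax cost = 6.56% × (1 − 30%) = 4.5920%.
WACC = 0.7952 × 7.3886% + 0.0792 × 8.4000% + 0.1256 × 4.5920% = 7.1175%.

7.12%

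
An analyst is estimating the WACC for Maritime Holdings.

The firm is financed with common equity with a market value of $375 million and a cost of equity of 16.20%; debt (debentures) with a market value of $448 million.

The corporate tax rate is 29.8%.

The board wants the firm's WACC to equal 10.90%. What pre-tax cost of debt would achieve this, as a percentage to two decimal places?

Total capital V = 375 + 448 = 823.
Equity weight = 375/823 = 0.4557.
Debentures weight = 448/823 = 0.5443.
Equity contribution = 0.4557 × 16.2% = 7.3815%.
Remaining for debt = 10.9% − 7.3815% = 3.5185%.
Rd × (1 − 29.8%) × 0.5443 = 3.5185%  ⇒  Rd = 9.2074%.

9.21%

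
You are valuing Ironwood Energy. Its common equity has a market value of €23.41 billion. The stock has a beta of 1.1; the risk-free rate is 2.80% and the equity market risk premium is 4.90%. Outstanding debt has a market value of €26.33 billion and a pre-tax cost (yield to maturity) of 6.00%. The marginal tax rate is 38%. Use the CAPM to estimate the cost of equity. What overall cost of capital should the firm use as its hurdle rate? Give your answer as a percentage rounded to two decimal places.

5.82%

Cost of equity via CAPM: Re = 2.8% + 1.1 × 4.9% = 8.1900%.
Total capital V = 23.41 + 26.33 = 49.74.
Equity: weight = 23.41/49.74 = 0.4706; cost = 8.19%.
Debt: weight = 26.33/49.74 = 0.5294; after-tax cost = 6% × (1 − 38%) = 3.7200%.
WACC = 0.4706 × 8.1900% + 0.5294 × 3.7200% = 5.8238%.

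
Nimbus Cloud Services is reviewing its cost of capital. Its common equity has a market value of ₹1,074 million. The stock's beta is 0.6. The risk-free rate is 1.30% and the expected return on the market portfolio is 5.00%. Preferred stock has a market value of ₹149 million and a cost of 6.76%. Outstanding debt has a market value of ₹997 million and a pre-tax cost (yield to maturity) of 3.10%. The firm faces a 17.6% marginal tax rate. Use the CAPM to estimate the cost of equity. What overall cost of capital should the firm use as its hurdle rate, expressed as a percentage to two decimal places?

3.30%

Market risk premium = 5.0% − 1.3% = 3.7%.
Cost of equity via CAPM: Re = 1.3% + 0.6 × 3.7% = 3.5200%.
Total capital V = 1074 + 149 + 997 = 2220.
Equity: weight = 1074/2220 = 0.4838; cost = 3.52%.
Preferred: weight = 149/2220 = 0.0671; cost = 6.76%.
Debt: weight = 997/2220 = 0.4491; after-tax cost = 3.1% × (1 − 17.6%) = 2.5544%.
WACC = 0.4838 × 3.5200% + 0.0671 × 6.7600% + 0.4491 × 2.5544% = 3.3038%.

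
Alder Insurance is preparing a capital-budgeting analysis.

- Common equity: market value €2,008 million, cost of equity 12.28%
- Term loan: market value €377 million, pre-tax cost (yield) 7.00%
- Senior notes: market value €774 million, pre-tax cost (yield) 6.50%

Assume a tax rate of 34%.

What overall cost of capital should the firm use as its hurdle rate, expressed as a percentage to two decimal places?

Total capital V = 2008 + 377 + 774 = 3159.
Equity: weight = 2008/3159 = 0.6356; cost = 12.28%.
Term loan: weight = 377/3159 = 0.1193; after-tax cost = 7% × (1 − 34%) = 4.6200%.
Senior notes: weight = 774/3159 = 0.2450; after-tax cost = 6.5% × (1 − 34%) = 4.2900%.
WACC = 0.6356 × 12.2800% + 0.1193 × 4.6200% + 0.2450 × 4.2900% = 9.4082%.

9.41%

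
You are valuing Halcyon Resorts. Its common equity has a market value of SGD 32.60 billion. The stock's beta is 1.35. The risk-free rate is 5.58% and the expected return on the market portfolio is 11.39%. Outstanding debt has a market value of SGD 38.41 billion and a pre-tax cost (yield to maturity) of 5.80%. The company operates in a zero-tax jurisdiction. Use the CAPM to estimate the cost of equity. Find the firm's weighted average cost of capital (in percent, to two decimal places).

9.30%

Market risk premium = 11.39% − 5.58% = 5.81%.
Cost of equity via CAPM: Re = 5.58% + 1.35 × 5.81% = 13.4235%.
Total capital V = 32.6 + 38.41 = 71.01.
Equity: weight = 32.6/71.01 = 0.4591; cost = 13.4235%.
Debt: weight = 38.41/71.01 = 0.5409; after-tax cost = 5.8% × (1 − 0%) = 5.8000%.
WACC = 0.4591 × 13.4235% + 0.5409 × 5.8000% = 9.2999%.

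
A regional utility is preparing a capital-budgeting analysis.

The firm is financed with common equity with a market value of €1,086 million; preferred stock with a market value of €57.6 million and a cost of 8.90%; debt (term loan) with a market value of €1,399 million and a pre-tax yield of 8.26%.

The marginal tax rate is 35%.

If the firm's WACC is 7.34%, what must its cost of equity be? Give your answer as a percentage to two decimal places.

9.80%

Total capital V = 1086 + 57.6 + 1399 = 2542.6.
Equity weight = 1086/2542.6 = 0.4271.
Preferred weight = 57.6/2542.6 = 0.0227.
Term loan weight = 1399/2542.6 = 0.5502.
Debt contribution = 0.5502 × 8.26% × (1 − 35%) = 2.9542%.
Preferred contribution = 0.0227 × 8.9% = 0.2016%.
Required equity contribution = 7.34% − 3.1558% = 4.1842%.
Re = 4.1842% / 0.4271 = 9.7963%.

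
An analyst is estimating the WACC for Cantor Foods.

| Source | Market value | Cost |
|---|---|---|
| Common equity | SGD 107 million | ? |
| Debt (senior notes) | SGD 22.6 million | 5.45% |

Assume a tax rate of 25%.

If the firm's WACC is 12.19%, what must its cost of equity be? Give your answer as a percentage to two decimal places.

13.90%

Total capital V = 107 + 22.6 = 129.6.
Equity weight = 107/129.6 = 0.8256.
Senior notes weight = 22.6/129.6 = 0.1744.
Debt contribution = 0.1744 × 5.45% × (1 − 25%) = 0.7128%.
Required equity contribution = 12.19% − 0.7128% = 11.4772%.
Re = 11.4772% / 0.8256 = 13.9014%.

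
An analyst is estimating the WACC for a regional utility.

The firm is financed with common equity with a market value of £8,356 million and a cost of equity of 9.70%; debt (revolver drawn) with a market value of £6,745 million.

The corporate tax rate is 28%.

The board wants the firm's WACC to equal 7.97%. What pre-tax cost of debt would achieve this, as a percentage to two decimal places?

8.09%

Total capital V = 8356 + 6745 = 15101.
Equity weight = 8356/15101 = 0.5533.
Revolver drawn weight = 6745/15101 = 0.4467.
Equity contribution = 0.5533 × 9.7% = 5.3674%.
Remaining for debt = 7.97% − 5.3674% = 2.6026%.
Rd × (1 − 28%) × 0.4467 = 2.6026%  ⇒  Rd = 8.0928%.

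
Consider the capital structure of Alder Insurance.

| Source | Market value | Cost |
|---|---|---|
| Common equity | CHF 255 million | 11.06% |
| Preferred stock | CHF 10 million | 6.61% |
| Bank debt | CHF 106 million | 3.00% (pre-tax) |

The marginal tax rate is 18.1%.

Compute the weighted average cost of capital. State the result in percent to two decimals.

Total capital V = 255 + 10 + 106 = 371.
Equity: weight = 255/371 = 0.6873; cost = 11.06%.
Preferred: weight = 10/371 = 0.0270; cost = 6.61%.
Bank debt: weight = 106/371 = 0.2857; after-tax cost = 3% × (1 − 18.1%) = 2.4570%.
WACC = 0.6873 × 11.0600% + 0.0270 × 6.6100% + 0.2857 × 2.4570% = 8.4821%.

8.48%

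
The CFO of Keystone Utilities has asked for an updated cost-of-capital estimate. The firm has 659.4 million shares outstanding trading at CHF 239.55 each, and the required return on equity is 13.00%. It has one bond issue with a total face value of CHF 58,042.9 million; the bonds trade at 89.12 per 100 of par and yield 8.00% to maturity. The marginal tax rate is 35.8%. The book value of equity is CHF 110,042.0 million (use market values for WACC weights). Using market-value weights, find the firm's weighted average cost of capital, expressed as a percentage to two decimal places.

Market value of equity E = 239.55 × 659.4m = 157959.27m. Market value of debt D = 58042.9m × 89.12/100 = 51727.83248m.
Total capital V = 157959.27 + 51727.83248 = 209687.10248.
Equity: weight = 157959.27/209687.10248 = 0.7533; cost = 13%.
Bonds outstanding: weight = 51727.83248/209687.10248 = 0.2467; after-tax cost = 8% × (1 − 35.8%) = 5.1360%.
WACC = 0.7533 × 13.0000% + 0.2467 × 5.1360% = 11.0600%.

11.06%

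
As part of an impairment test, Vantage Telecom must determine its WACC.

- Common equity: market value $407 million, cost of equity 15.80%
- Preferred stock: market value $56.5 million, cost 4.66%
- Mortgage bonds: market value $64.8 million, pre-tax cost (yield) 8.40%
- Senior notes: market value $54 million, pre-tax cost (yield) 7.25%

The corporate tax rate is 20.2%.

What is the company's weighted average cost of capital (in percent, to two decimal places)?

12.78%

Total capital V = 407 + 56.5 + 64.8 + 54 = 582.3.
Equity: weight = 407/582.3 = 0.6990; cost = 15.8%.
Preferred: weight = 56.5/582.3 = 0.0970; cost = 4.66%.
Mortgage bonds: weight = 64.8/582.3 = 0.1113; after-tax cost = 8.4% × (1 − 20.2%) = 6.7032%.
Senior notes: weight = 54/582.3 = 0.0927; after-tax cost = 7.25% × (1 − 20.2%) = 5.7855%.
WACC = 0.6990 × 15.8000% + 0.0970 × 4.6600% + 0.1113 × 6.7032% + 0.0927 × 5.7855% = 12.7781%.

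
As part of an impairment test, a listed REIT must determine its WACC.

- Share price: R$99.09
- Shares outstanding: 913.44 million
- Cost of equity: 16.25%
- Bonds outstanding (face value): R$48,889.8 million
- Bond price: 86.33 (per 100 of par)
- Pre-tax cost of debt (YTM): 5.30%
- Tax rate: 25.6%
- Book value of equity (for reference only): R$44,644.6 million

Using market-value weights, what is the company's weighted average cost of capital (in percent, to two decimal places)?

12.34%

Market value of equity E = 99.09 × 913.44m = 90512.7696m. Market value of debt D = 48889.8m × 86.33/100 = 42206.56434m.
Total capital V = 90512.7696 + 42206.56434 = 132719.33394.
Equity: weight = 90512.7696/132719.33394 = 0.6820; cost = 16.25%.
Bonds outstanding: weight = 42206.56434/132719.33394 = 0.3180; after-tax cost = 5.3% × (1 − 25.6%) = 3.9432%.
WACC = 0.6820 × 16.2500% + 0.3180 × 3.9432% = 12.3363%.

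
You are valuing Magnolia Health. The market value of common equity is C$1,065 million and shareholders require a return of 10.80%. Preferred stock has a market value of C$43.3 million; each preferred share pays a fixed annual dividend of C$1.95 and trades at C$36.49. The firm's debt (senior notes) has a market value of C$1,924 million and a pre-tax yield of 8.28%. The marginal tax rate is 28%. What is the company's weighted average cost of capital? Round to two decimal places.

7.65%

Cost of preferred: Rp = 1.95 / 36.49 = 5.3439%.
Total capital V = 1065 + 43.3 + 1924 = 3032.3.
Equity: weight = 1065/3032.3 = 0.3512; cost = 10.8%.
Preferred: weight = 43.3/3032.3 = 0.0143; cost = 5.3439%.
Senior notes: weight = 1924/3032.3 = 0.6345; after-tax cost = 8.28% × (1 − 28%) = 5.9616%.
WACC = 0.3512 × 10.8000% + 0.0143 × 5.3439% + 0.6345 × 5.9616% = 7.6521%.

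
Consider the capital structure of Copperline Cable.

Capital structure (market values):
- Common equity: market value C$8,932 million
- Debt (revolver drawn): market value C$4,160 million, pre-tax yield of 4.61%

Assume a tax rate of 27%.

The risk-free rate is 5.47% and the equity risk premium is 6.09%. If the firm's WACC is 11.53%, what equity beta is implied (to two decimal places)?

Total capital V = 8932 + 4160 = 13092.
Equity weight = 8932/13092 = 0.6822.
Revolver drawn weight = 4160/13092 = 0.3178.
Debt contribution = 0.3178 × 4.61% × (1 − 27%) = 1.0693%.
Required equity contribution = 11.53% − 1.0693% = 10.4607%  ⇒  Re = 15.3326%.
CAPM: 15.3326% = 5.47% + β × 6.09%  ⇒  β = 1.6195.

1.62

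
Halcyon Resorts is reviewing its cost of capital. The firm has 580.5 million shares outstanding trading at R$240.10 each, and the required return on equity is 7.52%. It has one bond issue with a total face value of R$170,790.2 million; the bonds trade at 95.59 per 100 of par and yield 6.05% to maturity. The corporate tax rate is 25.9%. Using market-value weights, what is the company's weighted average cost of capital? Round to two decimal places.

Market value of equity E = 240.1 × 580.5m = 139378.05m. Market value of debt D = 170790.2m × 95.59/100 = 163258.35218m.
Total capital V = 139378.05 + 163258.35218 = 302636.40218.
Equity: weight = 139378.05/302636.40218 = 0.4605; cost = 7.52%.
Bonds outstanding: weight = 163258.35218/302636.40218 = 0.5395; after-tax cost = 6.05% × (1 − 25.9%) = 4.4830%.
WACC = 0.4605 × 7.5200% + 0.5395 × 4.4830% = 5.8817%.

5.88%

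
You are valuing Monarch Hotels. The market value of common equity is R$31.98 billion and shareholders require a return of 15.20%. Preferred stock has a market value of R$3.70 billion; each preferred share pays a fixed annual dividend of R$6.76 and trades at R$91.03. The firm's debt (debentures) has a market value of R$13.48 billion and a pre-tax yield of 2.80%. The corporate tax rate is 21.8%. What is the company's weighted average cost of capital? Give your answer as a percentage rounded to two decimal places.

Cost of preferred: Rp = 6.76 / 91.03 = 7.4261%.
Total capital V = 31.98 + 3.7 + 13.48 = 49.16.
Equity: weight = 31.98/49.16 = 0.6505; cost = 15.2%.
Preferred: weight = 3.7/49.16 = 0.0753; cost = 7.4261%.
Debentures: weight = 13.48/49.16 = 0.2742; after-tax cost = 2.8% × (1 − 21.8%) = 2.1896%.
WACC = 0.6505 × 15.2000% + 0.0753 × 7.4261% + 0.2742 × 2.1896% = 11.0474%.

11.05%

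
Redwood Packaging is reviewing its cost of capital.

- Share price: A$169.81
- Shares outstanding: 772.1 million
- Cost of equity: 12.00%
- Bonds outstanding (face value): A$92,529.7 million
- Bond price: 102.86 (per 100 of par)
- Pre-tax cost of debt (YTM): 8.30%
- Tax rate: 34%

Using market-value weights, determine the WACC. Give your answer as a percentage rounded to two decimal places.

Market value of equity E = 169.81 × 772.1m = 131110.301m. Market value of debt D = 92529.7m × 102.86/100 = 95176.04942m.
Total capital V = 131110.301 + 95176.04942 = 226286.35042.
Equity: weight = 131110.301/226286.35042 = 0.5794; cost = 12%.
Bonds outstanding: weight = 95176.04942/226286.35042 = 0.4206; after-tax cost = 8.3% × (1 − 34%) = 5.4780%.
WACC = 0.5794 × 12.0000% + 0.4206 × 5.4780% = 9.2568%.

9.26%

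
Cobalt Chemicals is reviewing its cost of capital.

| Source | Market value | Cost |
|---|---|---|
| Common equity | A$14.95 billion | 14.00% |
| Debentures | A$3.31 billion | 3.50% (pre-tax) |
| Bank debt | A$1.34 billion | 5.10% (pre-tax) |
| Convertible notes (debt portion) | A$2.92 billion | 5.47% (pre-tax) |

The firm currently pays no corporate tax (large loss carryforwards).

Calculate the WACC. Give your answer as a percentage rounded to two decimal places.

10.82%

Total capital V = 14.95 + 3.31 + 1.34 + 2.92 = 22.52.
Equity: weight = 14.95/22.52 = 0.6639; cost = 14%.
Debentures: weight = 3.31/22.52 = 0.1470; after-tax cost = 3.5% × (1 − 0%) = 3.5000%.
Bank debt: weight = 1.34/22.52 = 0.0595; after-tax cost = 5.1% × (1 − 0%) = 5.1000%.
Convertible notes (debt portion): weight = 2.92/22.52 = 0.1297; after-tax cost = 5.47% × (1 − 0%) = 5.4700%.
WACC = 0.6639 × 14.0000% + 0.1470 × 3.5000% + 0.0595 × 5.1000% + 0.1297 × 5.4700% = 10.8211%.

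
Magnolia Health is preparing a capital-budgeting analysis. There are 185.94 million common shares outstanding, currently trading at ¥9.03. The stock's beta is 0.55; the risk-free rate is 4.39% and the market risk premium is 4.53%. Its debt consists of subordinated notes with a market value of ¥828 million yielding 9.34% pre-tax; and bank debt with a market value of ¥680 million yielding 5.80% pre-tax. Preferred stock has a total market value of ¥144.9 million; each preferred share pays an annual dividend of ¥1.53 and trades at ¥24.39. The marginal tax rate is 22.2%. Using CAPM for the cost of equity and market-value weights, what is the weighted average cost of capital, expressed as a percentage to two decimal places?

Cost of equity via CAPM: Re = 4.39% + 0.55 × 4.53% = 6.8815%.
Cost of preferred: Rp = 1.53 / 24.39 = 6.2731%.
Market value of equity E = 9.03 × 185.94m = 1679.0382m.
Total capital V = 1679.0382 + 144.9 + 828 + 680 = 3331.9382.
Equity: weight = 1679.0382/3331.9382 = 0.5039; cost = 6.8815%.
Preferred: weight = 144.9/3331.9382 = 0.0435; cost = 6.2731%.
Subordinated notes: weight = 828/3331.9382 = 0.2485; after-tax cost = 9.34% × (1 − 22.2%) = 7.2665%.
Bank debt: weight = 680/3331.9382 = 0.2041; after-tax cost = 5.8% × (1 − 22.2%) = 4.5124%.
WACC = 0.5039 × 6.8815% + 0.0435 × 6.2731% + 0.2485 × 7.2665% + 0.2041 × 4.5124% = 6.4672%.

6.47%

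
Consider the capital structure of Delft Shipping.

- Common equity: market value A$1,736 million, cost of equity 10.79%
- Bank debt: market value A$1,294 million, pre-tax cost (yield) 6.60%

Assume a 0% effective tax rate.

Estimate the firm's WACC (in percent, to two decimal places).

9.00%

Total capital V = 1736 + 1294 = 3030.
Equity: weight = 1736/3030 = 0.5729; cost = 10.79%.
Bank debt: weight = 1294/3030 = 0.4271; after-tax cost = 6.6% × (1 − 0%) = 6.6000%.
WACC = 0.5729 × 10.7900% + 0.4271 × 6.6000% = 9.0006%.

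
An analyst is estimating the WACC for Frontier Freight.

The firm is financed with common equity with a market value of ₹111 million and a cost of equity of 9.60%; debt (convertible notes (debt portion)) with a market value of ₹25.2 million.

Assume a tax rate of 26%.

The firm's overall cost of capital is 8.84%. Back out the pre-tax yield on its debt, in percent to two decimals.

Total capital V = 111 + 25.2 = 136.2.
Equity weight = 111/136.2 = 0.8150.
Convertible notes (debt portion) weight = 25.2/136.2 = 0.1850.
Equity contribution = 0.8150 × 9.6% = 7.8238%.
Remaining for debt = 8.84% − 7.8238% = 1.0162%.
Rd × (1 − 26%) × 0.1850 = 1.0162%  ⇒  Rd = 7.4221%.

7.42%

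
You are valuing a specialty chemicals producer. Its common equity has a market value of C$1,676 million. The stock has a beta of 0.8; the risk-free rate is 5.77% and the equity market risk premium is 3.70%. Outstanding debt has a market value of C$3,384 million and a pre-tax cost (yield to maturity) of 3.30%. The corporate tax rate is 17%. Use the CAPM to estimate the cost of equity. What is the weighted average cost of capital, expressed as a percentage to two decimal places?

4.72%

Cost of equity via CAPM: Re = 5.77% + 0.8 × 3.7% = 8.7300%.
Total capital V = 1676 + 3384 = 5060.
Equity: weight = 1676/5060 = 0.3312; cost = 8.73%.
Debt: weight = 3384/5060 = 0.6688; after-tax cost = 3.3% × (1 − 17%) = 2.7390%.
WACC = 0.3312 × 8.7300% + 0.6688 × 2.7390% = 4.7234%.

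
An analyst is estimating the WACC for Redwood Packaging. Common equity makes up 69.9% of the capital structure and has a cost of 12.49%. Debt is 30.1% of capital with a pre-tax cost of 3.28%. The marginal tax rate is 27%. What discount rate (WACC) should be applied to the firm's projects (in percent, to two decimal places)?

9.45%

After-tax cost of debt = 3.28% × (1 − 27%) = 2.3944%.
WACC = 0.699 × 12.4900% + 0.301 × 2.3944% = 9.4512%.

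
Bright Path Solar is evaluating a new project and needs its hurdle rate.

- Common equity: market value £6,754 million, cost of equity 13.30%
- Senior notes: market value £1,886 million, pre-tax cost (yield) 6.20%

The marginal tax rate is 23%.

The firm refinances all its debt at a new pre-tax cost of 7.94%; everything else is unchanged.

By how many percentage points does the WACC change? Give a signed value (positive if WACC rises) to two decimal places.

Current WACC:
Total capital V = 6754 + 1886 = 8640.
Equity: weight = 6754/8640 = 0.7817; cost = 13.3%.
Senior notes: weight = 1886/8640 = 0.2183; after-tax cost = 6.2% × (1 − 23%) = 4.7740%.
WACC = 0.7817 × 13.3000% + 0.2183 × 4.7740% = 11.4389%.
After the change:
Total capital V = 6754 + 1886 = 8640.
Equity: weight = 6754/8640 = 0.7817; cost = 13.3%.
Senior notes: weight = 1886/8640 = 0.2183; after-tax cost = 7.94% × (1 − 23%) = 6.1138%.
WACC = 0.7817 × 13.3000% + 0.2183 × 6.1138% = 11.7313%.
Change in WACC = 11.7313% − 11.4389% = 0.2925 pp.

+0.29 pp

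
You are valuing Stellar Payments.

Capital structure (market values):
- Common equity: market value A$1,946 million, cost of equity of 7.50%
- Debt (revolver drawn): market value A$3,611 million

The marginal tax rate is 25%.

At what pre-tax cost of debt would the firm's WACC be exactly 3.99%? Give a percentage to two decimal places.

Total capital V = 1946 + 3611 = 5557.
Equity weight = 1946/5557 = 0.3502.
Revolver drawn weight = 3611/5557 = 0.6498.
Equity contribution = 0.3502 × 7.5% = 2.6264%.
Remaining for debt = 3.99% − 2.6264% = 1.3636%.
Rd × (1 − 25%) × 0.6498 = 1.3636%  ⇒  Rd = 2.7979%.

2.80%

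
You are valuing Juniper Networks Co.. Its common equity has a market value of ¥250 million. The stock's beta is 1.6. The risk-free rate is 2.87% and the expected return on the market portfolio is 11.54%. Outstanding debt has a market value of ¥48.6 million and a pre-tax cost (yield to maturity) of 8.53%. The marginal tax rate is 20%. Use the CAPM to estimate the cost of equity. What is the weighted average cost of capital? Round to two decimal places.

Market risk premium = 11.54% − 2.87% = 8.67%.
Cost of equity via CAPM: Re = 2.87% + 1.6 × 8.67% = 16.7420%.
Total capital V = 250 + 48.6 = 298.6.
Equity: weight = 250/298.6 = 0.8372; cost = 16.742%.
Debt: weight = 48.6/298.6 = 0.1628; after-tax cost = 8.53% × (1 − 20%) = 6.8240%.
WACC = 0.8372 × 16.7420% + 0.1628 × 6.8240% = 15.1278%.

15.13%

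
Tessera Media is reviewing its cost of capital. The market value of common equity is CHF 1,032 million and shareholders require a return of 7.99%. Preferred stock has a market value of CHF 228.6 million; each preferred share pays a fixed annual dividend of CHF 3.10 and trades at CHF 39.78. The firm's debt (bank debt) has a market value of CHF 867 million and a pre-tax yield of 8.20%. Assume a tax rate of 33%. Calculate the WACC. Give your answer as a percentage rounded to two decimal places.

Cost of preferred: Rp = 3.1 / 39.78 = 7.7929%.
Total capital V = 1032 + 228.6 + 867 = 2127.6.
Equity: weight = 1032/2127.6 = 0.4851; cost = 7.99%.
Preferred: weight = 228.6/2127.6 = 0.1074; cost = 7.7929%.
Bank debt: weight = 867/2127.6 = 0.4075; after-tax cost = 8.2% × (1 − 33%) = 5.4940%.
WACC = 0.4851 × 7.9900% + 0.1074 × 7.7929% + 0.4075 × 5.4940% = 6.9517%.

6.95%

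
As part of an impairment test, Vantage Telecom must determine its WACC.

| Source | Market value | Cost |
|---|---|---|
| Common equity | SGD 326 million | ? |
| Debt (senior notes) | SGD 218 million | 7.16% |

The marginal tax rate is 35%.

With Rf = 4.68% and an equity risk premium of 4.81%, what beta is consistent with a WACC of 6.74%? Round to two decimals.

Total capital V = 326 + 218 = 544.
Equity weight = 326/544 = 0.5993.
Senior notes weight = 218/544 = 0.4007.
Debt contribution = 0.4007 × 7.16% × (1 − 35%) = 1.8650%.
Required equity contribution = 6.74% − 1.8650% = 4.8750%  ⇒  Re = 8.1349%.
CAPM: 8.1349% = 4.68% + β × 4.81%  ⇒  β = 0.7183.

0.72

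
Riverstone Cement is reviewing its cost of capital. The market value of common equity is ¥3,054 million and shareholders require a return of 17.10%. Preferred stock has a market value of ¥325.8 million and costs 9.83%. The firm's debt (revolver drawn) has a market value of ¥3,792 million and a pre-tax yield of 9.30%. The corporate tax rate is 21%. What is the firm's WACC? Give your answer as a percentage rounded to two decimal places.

Total capital V = 3054 + 325.8 + 3792 = 7171.8.
Equity: weight = 3054/7171.8 = 0.4258; cost = 17.1%.
Preferred: weight = 325.8/7171.8 = 0.0454; cost = 9.83%.
Revolver drawn: weight = 3792/7171.8 = 0.5287; after-tax cost = 9.3% × (1 − 21%) = 7.3470%.
WACC = 0.4258 × 17.1000% + 0.0454 × 9.8300% + 0.5287 × 7.3470% = 11.6130%.

11.61%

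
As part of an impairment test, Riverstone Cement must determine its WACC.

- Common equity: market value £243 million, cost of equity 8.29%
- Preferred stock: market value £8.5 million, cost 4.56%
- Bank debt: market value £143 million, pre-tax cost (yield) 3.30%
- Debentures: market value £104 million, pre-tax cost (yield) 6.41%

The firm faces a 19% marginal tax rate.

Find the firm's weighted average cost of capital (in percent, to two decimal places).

5.97%

Total capital V = 243 + 8.5 + 143 + 104 = 498.5.
Equity: weight = 243/498.5 = 0.4875; cost = 8.29%.
Preferred: weight = 8.5/498.5 = 0.0171; cost = 4.56%.
Bank debt: weight = 143/498.5 = 0.2869; after-tax cost = 3.3% × (1 − 19%) = 2.6730%.
Debentures: weight = 104/498.5 = 0.2086; after-tax cost = 6.41% × (1 − 19%) = 5.1921%.
WACC = 0.4875 × 8.2900% + 0.0171 × 4.5600% + 0.2869 × 2.6730% + 0.2086 × 5.1921% = 5.9688%.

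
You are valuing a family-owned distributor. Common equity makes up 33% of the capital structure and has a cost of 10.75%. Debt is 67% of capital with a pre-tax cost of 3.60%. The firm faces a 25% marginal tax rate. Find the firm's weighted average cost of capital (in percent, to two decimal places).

After-tax cost of debt = 3.6% × (1 − 25%) = 2.7000%.
WACC = 0.330 × 10.7500% + 0.670 × 2.7000% = 5.3565%.

5.36%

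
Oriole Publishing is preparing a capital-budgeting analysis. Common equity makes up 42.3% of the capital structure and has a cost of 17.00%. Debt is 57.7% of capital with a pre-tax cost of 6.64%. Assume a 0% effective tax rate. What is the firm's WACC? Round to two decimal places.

11.02%

After-tax cost of debt = 6.64% × (1 − 0%) = 6.6400%.
WACC = 0.423 × 17.0000% + 0.577 × 6.6400% = 11.0223%.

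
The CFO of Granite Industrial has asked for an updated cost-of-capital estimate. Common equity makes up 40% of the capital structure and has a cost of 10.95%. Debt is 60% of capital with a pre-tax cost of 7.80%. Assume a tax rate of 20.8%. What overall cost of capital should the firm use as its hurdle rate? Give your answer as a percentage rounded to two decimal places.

8.09%

After-tax cost of debt = 7.8% × (1 − 20.8%) = 6.1776%.
WACC = 0.400 × 10.9500% + 0.600 × 6.1776% = 8.0866%.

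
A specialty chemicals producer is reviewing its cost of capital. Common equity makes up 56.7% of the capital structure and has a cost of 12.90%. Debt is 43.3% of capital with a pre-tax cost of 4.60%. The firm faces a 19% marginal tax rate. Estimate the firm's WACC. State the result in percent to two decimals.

After-tax cost of debt = 4.6% × (1 − 19%) = 3.7260%.
WACC = 0.567 × 12.9000% + 0.433 × 3.7260% = 8.9277%.

8.93%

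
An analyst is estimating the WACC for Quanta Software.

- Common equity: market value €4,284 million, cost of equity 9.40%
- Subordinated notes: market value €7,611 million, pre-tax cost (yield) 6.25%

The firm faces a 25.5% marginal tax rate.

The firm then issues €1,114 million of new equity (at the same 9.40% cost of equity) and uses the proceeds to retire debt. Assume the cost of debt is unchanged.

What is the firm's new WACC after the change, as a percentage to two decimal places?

After the change:
Total capital V = 5398 + 6497 = 11895.
Equity: weight = 5398/11895 = 0.4538; cost = 9.4%.
Subordinated notes: weight = 6497/11895 = 0.5462; after-tax cost = 6.25% × (1 − 25.5%) = 4.6562%.
WACC = 0.4538 × 9.4000% + 0.5462 × 4.6562% = 6.8090%.

6.81%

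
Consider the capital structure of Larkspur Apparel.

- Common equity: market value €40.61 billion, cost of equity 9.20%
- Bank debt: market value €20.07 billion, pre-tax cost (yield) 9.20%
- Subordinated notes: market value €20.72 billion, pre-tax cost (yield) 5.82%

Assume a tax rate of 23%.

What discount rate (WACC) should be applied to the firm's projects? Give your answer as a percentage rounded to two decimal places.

Total capital V = 40.61 + 20.07 + 20.72 = 81.4.
Equity: weight = 40.61/81.4 = 0.4989; cost = 9.2%.
Bank debt: weight = 20.07/81.4 = 0.2466; after-tax cost = 9.2% × (1 − 23%) = 7.0840%.
Subordinated notes: weight = 20.72/81.4 = 0.2545; after-tax cost = 5.82% × (1 − 23%) = 4.4814%.
WACC = 0.4989 × 9.2000% + 0.2466 × 7.0840% + 0.2545 × 4.4814% = 7.4772%.

7.48%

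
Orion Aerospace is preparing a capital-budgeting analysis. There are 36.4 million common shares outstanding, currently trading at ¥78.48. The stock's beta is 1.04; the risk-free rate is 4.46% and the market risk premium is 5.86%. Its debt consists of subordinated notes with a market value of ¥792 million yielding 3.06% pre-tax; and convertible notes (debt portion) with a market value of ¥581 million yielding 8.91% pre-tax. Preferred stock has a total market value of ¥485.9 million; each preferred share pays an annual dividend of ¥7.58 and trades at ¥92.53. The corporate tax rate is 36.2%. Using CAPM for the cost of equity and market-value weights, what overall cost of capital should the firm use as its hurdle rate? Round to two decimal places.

8.27%

Cost of equity via CAPM: Re = 4.46% + 1.04 × 5.86% = 10.5544%.
Cost of preferred: Rp = 7.58 / 92.53 = 8.1919%.
Market value of equity E = 78.48 × 36.4m = 2856.672m.
Total capital V = 2856.672 + 485.9 + 792 + 581 = 4715.572.
Equity: weight = 2856.672/4715.572 = 0.6058; cost = 10.5544%.
Preferred: weight = 485.9/4715.572 = 0.1030; cost = 8.1919%.
Subordinated notes: weight = 792/4715.572 = 0.1680; after-tax cost = 3.06% × (1 − 36.2%) = 1.9523%.
Convertible notes (debt portion): weight = 581/4715.572 = 0.1232; after-tax cost = 8.91% × (1 − 36.2%) = 5.6846%.
WACC = 0.6058 × 10.5544% + 0.1030 × 8.1919% + 0.1680 × 1.9523% + 0.1232 × 5.6846% = 8.2662%.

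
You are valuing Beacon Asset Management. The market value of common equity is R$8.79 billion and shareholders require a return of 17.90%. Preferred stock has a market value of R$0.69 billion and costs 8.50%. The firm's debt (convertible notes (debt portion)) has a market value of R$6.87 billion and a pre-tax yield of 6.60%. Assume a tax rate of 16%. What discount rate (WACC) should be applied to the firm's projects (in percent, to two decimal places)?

Total capital V = 8.79 + 0.69 + 6.87 = 16.35.
Equity: weight = 8.79/16.35 = 0.5376; cost = 17.9%.
Preferred: weight = 0.69/16.35 = 0.0422; cost = 8.5%.
Convertible notes (debt portion): weight = 6.87/16.35 = 0.4202; after-tax cost = 6.6% × (1 − 16%) = 5.5440%.
WACC = 0.5376 × 17.9000% + 0.0422 × 8.5000% + 0.4202 × 5.5440% = 12.3115%.

12.31%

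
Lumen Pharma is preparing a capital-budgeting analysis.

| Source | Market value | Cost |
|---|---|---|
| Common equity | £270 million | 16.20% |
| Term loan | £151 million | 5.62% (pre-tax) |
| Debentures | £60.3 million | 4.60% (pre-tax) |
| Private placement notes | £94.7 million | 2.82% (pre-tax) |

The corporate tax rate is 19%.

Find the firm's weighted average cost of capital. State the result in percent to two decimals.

Total capital V = 270 + 151 + 60.3 + 94.7 = 576.
Equity: weight = 270/576 = 0.4688; cost = 16.2%.
Term loan: weight = 151/576 = 0.2622; after-tax cost = 5.62% × (1 − 19%) = 4.5522%.
Debentures: weight = 60.3/576 = 0.1047; after-tax cost = 4.6% × (1 − 19%) = 3.7260%.
Private placement notes: weight = 94.7/576 = 0.1644; after-tax cost = 2.82% × (1 − 19%) = 2.2842%.
WACC = 0.4688 × 16.2000% + 0.2622 × 4.5522% + 0.1047 × 3.7260% + 0.1644 × 2.2842% = 9.5527%.

9.55%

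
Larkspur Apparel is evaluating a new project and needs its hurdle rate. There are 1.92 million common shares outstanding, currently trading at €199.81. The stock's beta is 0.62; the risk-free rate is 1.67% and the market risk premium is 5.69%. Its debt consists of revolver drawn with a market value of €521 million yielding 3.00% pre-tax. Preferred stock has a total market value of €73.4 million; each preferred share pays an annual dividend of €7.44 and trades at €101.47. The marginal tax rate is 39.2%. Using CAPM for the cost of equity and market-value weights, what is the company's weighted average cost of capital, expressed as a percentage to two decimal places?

Cost of equity via CAPM: Re = 1.67% + 0.62 × 5.69% = 5.1978%.
Cost of preferred: Rp = 7.44 / 101.47 = 7.3322%.
Market value of equity E = 199.81 × 1.92m = 383.6352m.
Total capital V = 383.6352 + 73.4 + 521 = 978.0352.
Equity: weight = 383.6352/978.0352 = 0.3923; cost = 5.1978%.
Preferred: weight = 73.4/978.0352 = 0.0750; cost = 7.3322%.
Revolver drawn: weight = 521/978.0352 = 0.5327; after-tax cost = 3% × (1 − 39.2%) = 1.8240%.
WACC = 0.3923 × 5.1978% + 0.0750 × 7.3322% + 0.5327 × 1.8240% = 3.5608%.

3.56%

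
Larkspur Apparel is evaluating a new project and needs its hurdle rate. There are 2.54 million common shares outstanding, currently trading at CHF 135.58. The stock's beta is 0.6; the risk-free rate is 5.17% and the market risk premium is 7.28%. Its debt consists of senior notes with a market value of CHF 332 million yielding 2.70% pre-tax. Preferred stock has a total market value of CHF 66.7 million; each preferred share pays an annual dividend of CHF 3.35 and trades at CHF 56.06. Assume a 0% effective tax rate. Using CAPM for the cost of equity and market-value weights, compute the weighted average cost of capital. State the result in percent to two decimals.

Cost of equity via CAPM: Re = 5.17% + 0.6 × 7.28% = 9.5380%.
Cost of preferred: Rp = 3.35 / 56.06 = 5.9757%.
Market value of equity E = 135.58 × 2.54m = 344.3732m.
Total capital V = 344.3732 + 66.7 + 332 = 743.0732.
Equity: weight = 344.3732/743.0732 = 0.4634; cost = 9.538%.
Preferred: weight = 66.7/743.0732 = 0.0898; cost = 5.9757%.
Senior notes: weight = 332/743.0732 = 0.4468; after-tax cost = 2.7% × (1 − 0%) = 2.7000%.
WACC = 0.4634 × 9.5380% + 0.0898 × 5.9757% + 0.4468 × 2.7000% = 6.1631%.

6.16%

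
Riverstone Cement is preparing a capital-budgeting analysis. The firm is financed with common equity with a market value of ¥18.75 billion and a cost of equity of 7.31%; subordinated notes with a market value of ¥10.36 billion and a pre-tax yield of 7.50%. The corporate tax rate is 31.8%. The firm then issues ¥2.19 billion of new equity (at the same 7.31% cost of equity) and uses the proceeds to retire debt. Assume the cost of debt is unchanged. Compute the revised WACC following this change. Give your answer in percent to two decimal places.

After the change:
Total capital V = 20.94 + 8.17 = 29.11.
Equity: weight = 20.94/29.11 = 0.7193; cost = 7.31%.
Subordinated notes: weight = 8.17/29.11 = 0.2807; after-tax cost = 7.5% × (1 − 31.8%) = 5.1150%.
WACC = 0.7193 × 7.3100% + 0.2807 × 5.1150% = 6.6940%.

6.69%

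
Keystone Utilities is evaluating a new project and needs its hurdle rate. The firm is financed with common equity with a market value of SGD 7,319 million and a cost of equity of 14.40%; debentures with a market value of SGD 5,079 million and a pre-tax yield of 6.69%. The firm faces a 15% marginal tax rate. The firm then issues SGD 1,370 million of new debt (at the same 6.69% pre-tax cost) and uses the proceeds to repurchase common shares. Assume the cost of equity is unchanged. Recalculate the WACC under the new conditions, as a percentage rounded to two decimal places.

After the change:
Total capital V = 5949 + 6449 = 12398.
Equity: weight = 5949/12398 = 0.4798; cost = 14.4%.
Debentures: weight = 6449/12398 = 0.5202; after-tax cost = 6.69% × (1 − 15%) = 5.6865%.
WACC = 0.4798 × 14.4000% + 0.5202 × 5.6865% = 9.8675%.

9.87%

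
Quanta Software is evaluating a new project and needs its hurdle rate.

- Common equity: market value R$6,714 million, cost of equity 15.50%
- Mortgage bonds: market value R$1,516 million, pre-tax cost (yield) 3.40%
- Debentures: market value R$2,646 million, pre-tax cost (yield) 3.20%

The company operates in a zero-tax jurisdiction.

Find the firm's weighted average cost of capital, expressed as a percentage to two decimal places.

Total capital V = 6714 + 1516 + 2646 = 10876.
Equity: weight = 6714/10876 = 0.6173; cost = 15.5%.
Mortgage bonds: weight = 1516/10876 = 0.1394; after-tax cost = 3.4% × (1 − 0%) = 3.4000%.
Debentures: weight = 2646/10876 = 0.2433; after-tax cost = 3.2% × (1 − 0%) = 3.2000%.
WACC = 0.6173 × 15.5000% + 0.1394 × 3.4000% + 0.2433 × 3.2000% = 10.8209%.

10.82%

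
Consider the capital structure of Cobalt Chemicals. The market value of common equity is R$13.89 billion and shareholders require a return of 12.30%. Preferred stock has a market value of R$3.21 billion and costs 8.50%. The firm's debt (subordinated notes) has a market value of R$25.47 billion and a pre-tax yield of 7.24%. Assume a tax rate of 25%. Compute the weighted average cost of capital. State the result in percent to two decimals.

Total capital V = 13.89 + 3.21 + 25.47 = 42.57.
Equity: weight = 13.89/42.57 = 0.3263; cost = 12.3%.
Preferred: weight = 3.21/42.57 = 0.0754; cost = 8.5%.
Subordinated notes: weight = 25.47/42.57 = 0.5983; after-tax cost = 7.24% × (1 − 25%) = 5.4300%.
WACC = 0.3263 × 12.3000% + 0.0754 × 8.5000% + 0.5983 × 5.4300% = 7.9031%.

7.90%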